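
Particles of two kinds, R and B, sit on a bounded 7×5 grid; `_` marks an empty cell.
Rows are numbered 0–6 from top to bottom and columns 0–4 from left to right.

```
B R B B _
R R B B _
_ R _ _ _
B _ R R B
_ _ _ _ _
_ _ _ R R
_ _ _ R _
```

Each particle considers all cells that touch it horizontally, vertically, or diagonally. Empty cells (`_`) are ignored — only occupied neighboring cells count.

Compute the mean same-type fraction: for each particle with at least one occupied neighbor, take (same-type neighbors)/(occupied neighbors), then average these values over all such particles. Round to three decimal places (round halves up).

(0,0)B 0/3
(0,1)R 2/5
(0,2)B 3/5
(0,3)B 3/3
(1,0)R 3/4
(1,1)R 3/6
(1,2)B 3/6
(1,3)B 3/3
(2,1)R 3/5
(3,0)B 0/1
(3,2)R 2/2
(3,3)R 1/2
(3,4)B 0/1
(5,3)R 2/2
(5,4)R 2/2
(6,3)R 2/2
Sum over 16 particles: 0/3 + 2/5 + 3/5 + 3/3 + 3/4 + 3/6 + 3/6 + 3/3 + 3/5 + 0/1 + 2/2 + 1/2 + 0/1 + 2/2 + 2/2 + 2/2 = 197/20; mean = 197/20 ÷ 16 = 197/320 = 0.615625 → 0.616.

0.616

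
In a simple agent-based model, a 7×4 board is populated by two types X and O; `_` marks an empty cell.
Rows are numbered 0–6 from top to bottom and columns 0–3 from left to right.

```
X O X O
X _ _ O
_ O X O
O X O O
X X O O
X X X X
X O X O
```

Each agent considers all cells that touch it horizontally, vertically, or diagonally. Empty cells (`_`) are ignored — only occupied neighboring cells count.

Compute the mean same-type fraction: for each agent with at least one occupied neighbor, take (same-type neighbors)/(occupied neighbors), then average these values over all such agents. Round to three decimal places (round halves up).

0.455

(0,0)X 1/2
(0,1)O 0/3
(0,2)X 0/3
(0,3)O 1/2
(1,0)X 1/3
(1,3)O 2/4
(2,1)O 2/5
(2,2)X 1/6
(2,3)O 3/4
(3,0)O 1/4
(3,1)X 3/7
(3,2)O 5/8
(3,3)O 4/5
(4,0)X 4/5
(4,1)X 5/8
(4,2)O 3/8
(4,3)O 3/5
(5,0)X 4/5
(5,1)X 6/8
(5,2)X 4/8
(5,3)X 2/5
(6,0)X 2/3
(6,1)O 0/5
(6,2)X 3/5
(6,3)O 0/3
Sum over 25 agents: 1/2 + 0/3 + 0/3 + 1/2 + 1/3 + 2/4 + 2/5 + 1/6 + 3/4 + 1/4 + 3/7 + 5/8 + 4/5 + 4/5 + 5/8 + 3/8 + 3/5 + 4/5 + 6/8 + 4/8 + 2/5 + 2/3 + 0/5 + 3/5 + 0/3 = 9551/840; mean = 9551/840 ÷ 25 = 9551/21000 = 0.454809… → 0.455.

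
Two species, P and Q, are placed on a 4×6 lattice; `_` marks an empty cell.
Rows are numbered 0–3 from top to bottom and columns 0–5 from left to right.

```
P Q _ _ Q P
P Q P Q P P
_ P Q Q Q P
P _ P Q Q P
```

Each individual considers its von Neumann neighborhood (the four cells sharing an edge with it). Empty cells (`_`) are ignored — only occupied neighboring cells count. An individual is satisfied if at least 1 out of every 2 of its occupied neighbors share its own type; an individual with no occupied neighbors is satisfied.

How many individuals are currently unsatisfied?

Row 0: (0,0)P 1/2 satisfied · (0,1)Q 1/2 satisfied · (0,4)Q 0/2 not · (0,5)P 1/2 satisfied
Row 1: (1,0)P 1/2 satisfied · (1,1)Q 1/4 not · (1,2)P 0/3 not · (1,3)Q 1/3 not · (1,4)P 1/4 not · (1,5)P 3/3 satisfied
Row 2: (2,1)P 0/2 not · (2,2)Q 1/4 not · (2,3)Q 4/4 satisfied · (2,4)Q 2/4 satisfied · (2,5)P 2/3 satisfied
Row 3: (3,0)P 0/0 satisfied · (3,2)P 0/2 not · (3,3)Q 2/3 satisfied · (3,4)Q 2/3 satisfied · (3,5)P 1/2 satisfied
Unsatisfied: (0,4), (1,1), (1,2), (1,3), (1,4), (2,1), (2,2), (3,2) — 8 in total.

8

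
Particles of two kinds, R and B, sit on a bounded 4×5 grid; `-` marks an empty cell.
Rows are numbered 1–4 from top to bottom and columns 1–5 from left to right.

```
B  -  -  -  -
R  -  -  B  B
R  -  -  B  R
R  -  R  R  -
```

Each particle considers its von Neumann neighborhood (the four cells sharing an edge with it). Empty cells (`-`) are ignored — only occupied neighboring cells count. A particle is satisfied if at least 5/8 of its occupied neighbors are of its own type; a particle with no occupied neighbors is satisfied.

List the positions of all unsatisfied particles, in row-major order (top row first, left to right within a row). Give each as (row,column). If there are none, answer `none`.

Row 1: (1,1)B 0/1 ✗
Row 2: (2,1)R 1/2 ✗ · (2,4)B 2/2 ✓ · (2,5)B 1/2 ✗
Row 3: (3,1)R 2/2 ✓ · (3,4)B 1/3 ✗ · (3,5)R 0/2 ✗
Row 4: (4,1)R 1/1 ✓ · (4,3)R 1/1 ✓ · (4,4)R 1/2 ✗

(1,1), (2,1), (2,5), (3,4), (3,5), (4,4)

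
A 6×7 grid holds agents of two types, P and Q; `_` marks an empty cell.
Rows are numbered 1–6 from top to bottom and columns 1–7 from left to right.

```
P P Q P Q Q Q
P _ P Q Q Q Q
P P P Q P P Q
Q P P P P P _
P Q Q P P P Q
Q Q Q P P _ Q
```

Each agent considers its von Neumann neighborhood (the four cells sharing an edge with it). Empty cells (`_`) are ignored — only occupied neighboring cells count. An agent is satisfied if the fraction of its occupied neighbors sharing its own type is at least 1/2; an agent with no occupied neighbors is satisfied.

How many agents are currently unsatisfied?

(1,1)P 2/2 satisfied
(1,2)P 1/2 satisfied
(1,3)Q 0/3 not
(1,4)P 0/3 not
(1,5)Q 2/3 satisfied
(1,6)Q 3/3 satisfied
(1,7)Q 2/2 satisfied
(2,1)P 2/2 satisfied
(2,3)P 1/3 not
(2,4)Q 2/4 satisfied
(2,5)Q 3/4 satisfied
(2,6)Q 3/4 satisfied
(2,7)Q 3/3 satisfied
(3,1)P 2/3 satisfied
(3,2)P 3/3 satisfied
(3,3)P 3/4 satisfied
(3,4)Q 1/4 not
(3,5)P 2/4 satisfied
(3,6)P 2/4 satisfied
(3,7)Q 1/2 satisfied
(4,1)Q 0/3 not
(4,2)P 2/4 satisfied
(4,3)P 3/4 satisfied
(4,4)P 3/4 satisfied
(4,5)P 4/4 satisfied
(4,6)P 3/3 satisfied
(5,1)P 0/3 not
(5,2)Q 2/4 satisfied
(5,3)Q 2/4 satisfied
(5,4)P 3/4 satisfied
(5,5)P 4/4 satisfied
(5,6)P 2/3 satisfied
(5,7)Q 1/2 satisfied
(6,1)Q 1/2 satisfied
(6,2)Q 3/3 satisfied
(6,3)Q 2/3 satisfied
(6,4)P 2/3 satisfied
(6,5)P 2/2 satisfied
(6,7)Q 1/1 satisfied
Unsatisfied: (1,3), (1,4), (2,3), (3,4), (4,1), (5,1) — 6 in total.

6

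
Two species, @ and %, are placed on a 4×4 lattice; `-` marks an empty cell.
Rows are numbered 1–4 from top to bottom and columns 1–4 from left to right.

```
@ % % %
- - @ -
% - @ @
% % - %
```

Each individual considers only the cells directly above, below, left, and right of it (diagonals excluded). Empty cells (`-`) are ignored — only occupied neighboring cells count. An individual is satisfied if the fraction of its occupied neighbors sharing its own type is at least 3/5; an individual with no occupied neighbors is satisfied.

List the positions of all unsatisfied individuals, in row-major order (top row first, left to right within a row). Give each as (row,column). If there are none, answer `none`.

(1,1)@ 0/1 not
(1,2)% 1/2 not
(1,3)% 2/3 satisfied
(1,4)% 1/1 satisfied
(2,3)@ 1/2 not
(3,1)% 1/1 satisfied
(3,3)@ 2/2 satisfied
(3,4)@ 1/2 not
(4,1)% 2/2 satisfied
(4,2)% 1/1 satisfied
(4,4)% 0/1 not

(1,1), (1,2), (2,3), (3,4), (4,4)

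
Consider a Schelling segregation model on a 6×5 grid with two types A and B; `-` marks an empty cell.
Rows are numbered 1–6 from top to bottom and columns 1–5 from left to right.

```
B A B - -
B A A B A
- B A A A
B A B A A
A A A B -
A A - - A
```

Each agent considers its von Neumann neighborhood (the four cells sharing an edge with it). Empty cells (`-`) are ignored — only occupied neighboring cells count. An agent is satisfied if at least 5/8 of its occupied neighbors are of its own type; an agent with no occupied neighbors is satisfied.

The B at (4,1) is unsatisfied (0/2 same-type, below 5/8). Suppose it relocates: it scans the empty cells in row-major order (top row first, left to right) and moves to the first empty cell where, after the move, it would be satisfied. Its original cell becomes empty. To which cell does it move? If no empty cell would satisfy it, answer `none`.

Vacating (4,1). Empty cells in order:
  (1,4): 2/2 same-type → satisfied — stop here.

(1,4)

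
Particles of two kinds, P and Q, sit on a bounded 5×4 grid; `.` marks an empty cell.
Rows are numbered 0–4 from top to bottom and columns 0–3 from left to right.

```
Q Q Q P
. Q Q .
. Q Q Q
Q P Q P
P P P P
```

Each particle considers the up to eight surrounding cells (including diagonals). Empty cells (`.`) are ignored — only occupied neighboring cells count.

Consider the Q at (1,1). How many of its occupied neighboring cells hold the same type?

Occupied neighbors of (1,1): (0,0)=Q, (0,1)=Q, (0,2)=Q, (1,2)=Q, (2,1)=Q, (2,2)=Q.
Same type (Q): 6 of 6.

6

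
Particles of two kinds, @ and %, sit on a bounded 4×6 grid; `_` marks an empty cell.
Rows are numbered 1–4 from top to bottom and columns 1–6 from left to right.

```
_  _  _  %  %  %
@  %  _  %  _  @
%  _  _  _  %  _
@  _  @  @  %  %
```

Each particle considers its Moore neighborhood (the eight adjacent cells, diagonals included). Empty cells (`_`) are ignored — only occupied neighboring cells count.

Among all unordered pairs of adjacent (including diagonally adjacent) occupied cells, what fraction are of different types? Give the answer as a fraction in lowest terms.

4/9

Scan each occupied cell's neighbors to the right and below (and the two forward diagonals) so each pair is counted once.
From row 1: 2 unlike of 6 pairs (running 2/6).
From row 2: 3 unlike of 5 pairs (running 5/11).
From row 3: 2 unlike of 4 pairs (running 7/15).
From row 4: 1 unlike of 3 pairs (running 8/18).
Total adjacent occupied pairs: 18; unlike-type pairs: 8.
8/18 reduces to 4/9.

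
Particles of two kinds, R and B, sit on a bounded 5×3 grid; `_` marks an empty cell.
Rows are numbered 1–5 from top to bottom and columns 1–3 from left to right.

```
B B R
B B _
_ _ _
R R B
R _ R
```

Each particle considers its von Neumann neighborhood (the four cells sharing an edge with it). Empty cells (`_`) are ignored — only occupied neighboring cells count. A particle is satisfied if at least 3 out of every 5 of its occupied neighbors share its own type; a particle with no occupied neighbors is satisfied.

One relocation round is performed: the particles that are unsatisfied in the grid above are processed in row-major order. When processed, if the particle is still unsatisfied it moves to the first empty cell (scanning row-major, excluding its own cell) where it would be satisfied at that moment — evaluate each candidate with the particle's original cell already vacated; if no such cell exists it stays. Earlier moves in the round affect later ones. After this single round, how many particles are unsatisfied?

0

Initially unsatisfied (in order): (1,3), (4,2), (4,3), (5,3).
  (1,3) → (5,2).
  (4,2): now satisfied by earlier moves; stays.
  (4,3) → (1,3).
  (5,3): now satisfied by earlier moves; stays.
Resulting grid:
B B B
B B _
_ _ _
R R _
R R R
All satisfied now.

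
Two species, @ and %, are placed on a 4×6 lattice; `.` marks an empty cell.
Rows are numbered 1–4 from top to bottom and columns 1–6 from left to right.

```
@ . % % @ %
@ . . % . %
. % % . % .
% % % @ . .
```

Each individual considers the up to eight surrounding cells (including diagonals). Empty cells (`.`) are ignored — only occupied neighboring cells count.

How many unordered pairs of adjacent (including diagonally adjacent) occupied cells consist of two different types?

8

Scan each occupied cell's neighbors to the right and below (and the two forward diagonals) so each pair is counted once.
Row 1: @(1,1)–@(2,1)= %(1,3)–%(1,4)= %(1,3)–%(2,4)= %(1,4)–@(1,5)≠ %(1,4)–%(2,4)= @(1,5)–%(1,6)≠ @(1,5)–%(2,6)≠ @(1,5)–%(2,4)≠ %(1,6)–%(2,6)=  → 4/9 unlike.
Row 2: @(2,1)–%(3,2)≠ %(2,4)–%(3,5)= %(2,4)–%(3,3)= %(2,6)–%(3,5)=  → 1/4 unlike.
Row 3: %(3,2)–%(3,3)= %(3,2)–%(4,2)= %(3,2)–%(4,3)= %(3,2)–%(4,1)= %(3,3)–%(4,3)= %(3,3)–@(4,4)≠ %(3,3)–%(4,2)= %(3,5)–@(4,4)≠  → 2/8 unlike.
Row 4: %(4,1)–%(4,2)= %(4,2)–%(4,3)= %(4,3)–@(4,4)≠  → 1/3 unlike.
Total adjacent occupied pairs: 24; unlike-type pairs: 8.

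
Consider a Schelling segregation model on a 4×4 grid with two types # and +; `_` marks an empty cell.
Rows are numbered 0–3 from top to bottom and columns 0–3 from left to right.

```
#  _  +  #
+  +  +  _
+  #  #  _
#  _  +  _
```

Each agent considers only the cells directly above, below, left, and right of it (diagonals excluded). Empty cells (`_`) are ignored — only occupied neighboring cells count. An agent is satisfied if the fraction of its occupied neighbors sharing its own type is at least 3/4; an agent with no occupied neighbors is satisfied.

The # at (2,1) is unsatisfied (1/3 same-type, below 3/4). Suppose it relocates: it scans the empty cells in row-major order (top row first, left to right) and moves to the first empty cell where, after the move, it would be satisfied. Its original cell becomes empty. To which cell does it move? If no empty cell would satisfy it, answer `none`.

(2,3)

Vacating (2,1). Empty cells in order:
  (0,1): 1/3 same-type → still unsatisfied.
  (1,3): 1/2 same-type → still unsatisfied.
  (2,3): 1/1 same-type → satisfied — stop here.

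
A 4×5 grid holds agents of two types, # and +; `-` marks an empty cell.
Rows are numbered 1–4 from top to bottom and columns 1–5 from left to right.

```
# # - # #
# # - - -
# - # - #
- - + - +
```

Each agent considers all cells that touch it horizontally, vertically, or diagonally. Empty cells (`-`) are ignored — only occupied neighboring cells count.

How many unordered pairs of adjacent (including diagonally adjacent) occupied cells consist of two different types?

2

Scan each occupied cell's neighbors to the right and below (and the two forward diagonals) so each pair is counted once.
From row 1: 0 unlike of 6 pairs (running 0/6).
From row 2: 0 unlike of 4 pairs (running 0/10).
From row 3: 2 unlike of 2 pairs (running 2/12).
Total adjacent occupied pairs: 12; unlike-type pairs: 2.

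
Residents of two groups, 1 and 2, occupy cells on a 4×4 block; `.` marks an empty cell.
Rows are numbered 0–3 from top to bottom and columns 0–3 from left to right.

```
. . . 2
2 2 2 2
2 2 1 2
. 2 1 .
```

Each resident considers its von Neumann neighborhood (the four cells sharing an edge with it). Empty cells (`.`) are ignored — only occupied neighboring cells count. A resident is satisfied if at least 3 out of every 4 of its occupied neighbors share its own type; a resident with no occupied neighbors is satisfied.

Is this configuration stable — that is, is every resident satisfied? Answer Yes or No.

Row 0: (0,3)2 1/1 ok
Row 1: (1,0)2 2/2 ok · (1,1)2 3/3 ok · (1,2)2 2/3 unhappy · (1,3)2 3/3 ok
Row 2: (2,0)2 2/2 ok · (2,1)2 3/4 ok · (2,2)1 1/4 unhappy · (2,3)2 1/2 unhappy
Row 3: (3,1)2 1/2 unhappy · (3,2)1 1/2 unhappy
For instance (1,2) has only 2/3 same-type neighbors, below 3/4.

No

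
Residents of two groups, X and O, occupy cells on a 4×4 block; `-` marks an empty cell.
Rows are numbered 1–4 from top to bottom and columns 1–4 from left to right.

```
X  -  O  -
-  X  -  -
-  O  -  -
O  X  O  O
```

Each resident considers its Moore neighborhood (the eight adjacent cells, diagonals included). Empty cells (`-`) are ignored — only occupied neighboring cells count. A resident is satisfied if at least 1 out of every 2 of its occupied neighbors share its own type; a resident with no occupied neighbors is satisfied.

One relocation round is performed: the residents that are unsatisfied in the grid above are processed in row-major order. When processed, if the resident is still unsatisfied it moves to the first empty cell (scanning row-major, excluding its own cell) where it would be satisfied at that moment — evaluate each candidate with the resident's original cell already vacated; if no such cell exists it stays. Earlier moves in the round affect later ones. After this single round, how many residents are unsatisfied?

Initially unsatisfied (in order): (1,3), (2,2), (4,2).
  (1,3) → (1,4).
  (2,2): now satisfied by earlier moves; stays.
  (4,2) → (1,2).
Resulting grid:
X X - O
- X - -
- O - -
O - O O
All satisfied now.

0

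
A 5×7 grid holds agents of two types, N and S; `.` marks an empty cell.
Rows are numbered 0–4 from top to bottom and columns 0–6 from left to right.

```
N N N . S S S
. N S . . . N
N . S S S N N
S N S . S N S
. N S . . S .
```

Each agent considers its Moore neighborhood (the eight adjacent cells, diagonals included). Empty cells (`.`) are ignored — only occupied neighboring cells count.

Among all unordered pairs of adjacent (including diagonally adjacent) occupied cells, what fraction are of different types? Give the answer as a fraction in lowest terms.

Scan each occupied cell's neighbors to the right and below (and the two forward diagonals) so each pair is counted once.
From row 0: 4 unlike of 11 pairs (running 4/11).
From row 1: 2 unlike of 7 pairs (running 6/18).
From row 2: 7 unlike of 17 pairs (running 13/35).
From row 3: 8 unlike of 12 pairs (running 21/47).
From row 4: 1 unlike of 1 pairs (running 22/48).
Total adjacent occupied pairs: 48; unlike-type pairs: 22.
22/48 reduces to 11/24.

11/24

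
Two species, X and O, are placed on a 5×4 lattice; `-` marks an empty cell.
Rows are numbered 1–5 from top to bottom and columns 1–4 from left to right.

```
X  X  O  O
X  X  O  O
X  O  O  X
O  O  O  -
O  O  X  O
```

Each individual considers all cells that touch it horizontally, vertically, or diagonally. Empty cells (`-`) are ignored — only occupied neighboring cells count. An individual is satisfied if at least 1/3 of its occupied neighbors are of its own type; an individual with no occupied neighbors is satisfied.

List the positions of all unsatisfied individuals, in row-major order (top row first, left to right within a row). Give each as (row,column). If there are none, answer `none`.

Row 1: (1,1)X 3/3 ok · (1,2)X 3/5 ok · (1,3)O 3/5 ok · (1,4)O 3/3 ok
Row 2: (2,1)X 4/5 ok · (2,2)X 4/8 ok · (2,3)O 5/8 ok · (2,4)O 4/5 ok
Row 3: (3,1)X 2/5 ok · (3,2)O 5/8 ok · (3,3)O 5/7 ok · (3,4)X 0/4 unhappy
Row 4: (4,1)O 4/5 ok · (4,2)O 6/8 ok · (4,3)O 5/7 ok
Row 5: (5,1)O 3/3 ok · (5,2)O 4/5 ok · (5,3)X 0/4 unhappy · (5,4)O 1/2 ok

(3,4), (5,3)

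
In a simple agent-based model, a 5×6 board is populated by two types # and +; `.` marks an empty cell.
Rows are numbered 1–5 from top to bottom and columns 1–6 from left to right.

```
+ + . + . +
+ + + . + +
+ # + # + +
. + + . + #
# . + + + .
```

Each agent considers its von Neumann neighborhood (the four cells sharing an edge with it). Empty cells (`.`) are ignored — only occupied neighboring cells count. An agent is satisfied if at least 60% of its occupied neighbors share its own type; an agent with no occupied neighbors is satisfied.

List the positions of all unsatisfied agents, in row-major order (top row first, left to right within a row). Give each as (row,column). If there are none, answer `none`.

(3,1), (3,2), (3,3), (3,4), (4,2), (4,6)

Row 1: (1,1)+ 2/2 ok · (1,2)+ 2/2 ok · (1,4)+ 0/0 ok · (1,6)+ 1/1 ok
Row 2: (2,1)+ 3/3 ok · (2,2)+ 3/4 ok · (2,3)+ 2/2 ok · (2,5)+ 2/2 ok · (2,6)+ 3/3 ok
Row 3: (3,1)+ 1/2 unhappy · (3,2)# 0/4 unhappy · (3,3)+ 2/4 unhappy · (3,4)# 0/2 unhappy · (3,5)+ 3/4 ok · (3,6)+ 2/3 ok
Row 4: (4,2)+ 1/2 unhappy · (4,3)+ 3/3 ok · (4,5)+ 2/3 ok · (4,6)# 0/2 unhappy
Row 5: (5,1)# 0/0 ok · (5,3)+ 2/2 ok · (5,4)+ 2/2 ok · (5,5)+ 2/2 ok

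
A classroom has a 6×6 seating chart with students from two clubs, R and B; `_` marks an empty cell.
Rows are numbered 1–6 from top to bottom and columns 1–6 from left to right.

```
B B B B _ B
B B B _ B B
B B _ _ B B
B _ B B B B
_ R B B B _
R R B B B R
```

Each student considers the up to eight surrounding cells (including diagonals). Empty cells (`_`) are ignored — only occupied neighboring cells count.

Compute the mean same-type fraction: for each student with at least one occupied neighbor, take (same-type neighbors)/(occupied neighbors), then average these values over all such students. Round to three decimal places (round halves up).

0.870

(1,1)B 3/3
(1,2)B 5/5
(1,3)B 4/4
(1,4)B 3/3
(1,6)B 2/2
(2,1)B 5/5
(2,2)B 7/7
(2,3)B 5/5
(2,5)B 5/5
(2,6)B 4/4
(3,1)B 4/4
(3,2)B 6/6
(3,5)B 6/6
(3,6)B 5/5
(4,1)B 2/3
(4,3)B 4/5
(4,4)B 6/6
(4,5)B 6/6
(4,6)B 4/4
(5,2)R 2/6
(5,3)B 5/7
(5,4)B 8/8
(5,5)B 6/7
(6,1)R 2/2
(6,2)R 2/4
(6,3)B 3/5
(6,4)B 5/5
(6,5)B 3/4
(6,6)R 0/2
Sum over 29 students: 3/3 + 5/5 + 4/4 + 3/3 + 2/2 + 5/5 + 7/7 + 5/5 + 5/5 + 4/4 + 4/4 + 6/6 + 6/6 + 5/5 + 2/3 + 4/5 + 6/6 + 6/6 + 4/4 + 2/6 + 5/7 + 8/8 + 6/7 + 2/2 + 2/4 + 3/5 + 5/5 + 3/4 + 0/2 = 3531/140; mean = 3531/140 ÷ 29 = 3531/4060 = 0.869704… → 0.870.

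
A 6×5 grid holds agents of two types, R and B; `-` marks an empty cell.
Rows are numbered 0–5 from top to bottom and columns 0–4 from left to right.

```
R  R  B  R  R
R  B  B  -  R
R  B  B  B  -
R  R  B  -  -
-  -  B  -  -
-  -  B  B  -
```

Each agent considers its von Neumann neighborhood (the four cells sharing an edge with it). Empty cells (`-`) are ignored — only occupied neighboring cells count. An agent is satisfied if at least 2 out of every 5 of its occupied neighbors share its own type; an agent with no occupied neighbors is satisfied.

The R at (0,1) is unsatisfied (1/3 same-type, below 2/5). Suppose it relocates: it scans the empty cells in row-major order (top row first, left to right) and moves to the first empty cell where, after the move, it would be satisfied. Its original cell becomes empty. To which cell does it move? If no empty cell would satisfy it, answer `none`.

(1,3)

Vacating (0,1). Empty cells in order:
  (1,3): 2/4 same-type → satisfied — stop here.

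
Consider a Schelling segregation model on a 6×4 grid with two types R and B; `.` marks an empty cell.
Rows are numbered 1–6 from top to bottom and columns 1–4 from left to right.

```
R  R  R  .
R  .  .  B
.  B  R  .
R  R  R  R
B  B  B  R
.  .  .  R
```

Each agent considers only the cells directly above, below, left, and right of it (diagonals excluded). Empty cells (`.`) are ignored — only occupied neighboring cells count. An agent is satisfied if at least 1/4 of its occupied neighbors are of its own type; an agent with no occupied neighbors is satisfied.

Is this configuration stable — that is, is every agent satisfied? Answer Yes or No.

Row 1: (1,1)R 2/2 ok · (1,2)R 2/2 ok · (1,3)R 1/1 ok
Row 2: (2,1)R 1/1 ok · (2,4)B 0/0 ok
Row 3: (3,2)B 0/2 unhappy · (3,3)R 1/2 ok
Row 4: (4,1)R 1/2 ok · (4,2)R 2/4 ok · (4,3)R 3/4 ok · (4,4)R 2/2 ok
Row 5: (5,1)B 1/2 ok · (5,2)B 2/3 ok · (5,3)B 1/3 ok · (5,4)R 2/3 ok
Row 6: (6,4)R 1/1 ok
For instance (3,2) has only 0/2 same-type neighbors, below 1/4.

No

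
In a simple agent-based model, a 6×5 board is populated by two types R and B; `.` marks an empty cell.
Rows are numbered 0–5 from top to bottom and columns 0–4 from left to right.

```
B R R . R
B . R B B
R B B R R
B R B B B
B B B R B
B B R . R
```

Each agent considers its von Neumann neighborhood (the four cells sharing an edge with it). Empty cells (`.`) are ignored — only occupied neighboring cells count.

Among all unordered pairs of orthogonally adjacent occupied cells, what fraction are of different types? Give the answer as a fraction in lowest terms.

22/39

Scan each occupied cell's neighbors to the right and below so each pair is counted once.
From row 0: 2 unlike of 5 pairs (running 2/5).
From row 1: 5 unlike of 6 pairs (running 7/11).
From row 2: 6 unlike of 9 pairs (running 13/20).
From row 3: 4 unlike of 9 pairs (running 17/29).
From row 4: 4 unlike of 8 pairs (running 21/37).
From row 5: 1 unlike of 2 pairs (running 22/39).
Total adjacent occupied pairs: 39; unlike-type pairs: 22.
22/39 is already in lowest terms.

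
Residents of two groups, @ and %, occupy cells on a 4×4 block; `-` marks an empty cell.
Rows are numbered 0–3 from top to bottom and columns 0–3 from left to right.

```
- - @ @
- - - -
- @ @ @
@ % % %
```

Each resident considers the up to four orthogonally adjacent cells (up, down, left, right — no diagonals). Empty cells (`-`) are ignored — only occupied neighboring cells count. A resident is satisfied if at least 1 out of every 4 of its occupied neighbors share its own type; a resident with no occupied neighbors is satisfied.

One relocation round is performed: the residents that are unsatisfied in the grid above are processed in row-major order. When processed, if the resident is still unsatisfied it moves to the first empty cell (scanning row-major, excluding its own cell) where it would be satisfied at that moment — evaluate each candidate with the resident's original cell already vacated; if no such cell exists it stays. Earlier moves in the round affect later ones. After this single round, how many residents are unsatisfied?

0

Initially unsatisfied (in order): (3,0).
  (3,0) → (0,0).
Resulting grid:
@ - @ @
- - - -
- @ @ @
- % % %
All satisfied now.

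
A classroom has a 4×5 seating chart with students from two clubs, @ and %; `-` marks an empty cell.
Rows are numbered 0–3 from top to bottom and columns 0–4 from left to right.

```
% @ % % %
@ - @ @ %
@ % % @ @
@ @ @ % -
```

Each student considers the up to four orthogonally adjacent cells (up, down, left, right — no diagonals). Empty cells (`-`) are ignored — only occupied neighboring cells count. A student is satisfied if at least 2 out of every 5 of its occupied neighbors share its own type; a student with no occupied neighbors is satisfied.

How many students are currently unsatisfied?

9

(0,0)% 0/2 not
(0,1)@ 0/2 not
(0,2)% 1/3 not
(0,3)% 2/3 satisfied
(0,4)% 2/2 satisfied
(1,0)@ 1/2 satisfied
(1,2)@ 1/3 not
(1,3)@ 2/4 satisfied
(1,4)% 1/3 not
(2,0)@ 2/3 satisfied
(2,1)% 1/3 not
(2,2)% 1/4 not
(2,3)@ 2/4 satisfied
(2,4)@ 1/2 satisfied
(3,0)@ 2/2 satisfied
(3,1)@ 2/3 satisfied
(3,2)@ 1/3 not
(3,3)% 0/2 not
Unsatisfied: (0,0), (0,1), (0,2), (1,2), (1,4), (2,1), (2,2), (3,2), (3,3) — 9 in total.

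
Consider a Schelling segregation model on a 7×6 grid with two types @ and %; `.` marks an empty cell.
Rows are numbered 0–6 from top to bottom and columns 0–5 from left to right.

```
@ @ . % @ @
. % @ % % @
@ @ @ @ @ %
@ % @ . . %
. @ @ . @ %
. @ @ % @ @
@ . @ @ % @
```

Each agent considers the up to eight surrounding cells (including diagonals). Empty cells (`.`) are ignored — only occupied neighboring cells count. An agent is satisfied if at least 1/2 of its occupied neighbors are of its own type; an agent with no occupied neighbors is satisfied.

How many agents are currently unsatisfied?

10

(0,0)@ 1/2 ok
(0,1)@ 2/3 ok
(0,3)% 2/4 ok
(0,4)@ 2/5 unhappy
(0,5)@ 2/3 ok
(1,1)% 0/6 unhappy
(1,2)@ 4/7 ok
(1,3)% 2/7 unhappy
(1,4)% 3/8 unhappy
(1,5)@ 3/5 ok
(2,0)@ 2/4 ok
(2,1)@ 5/7 ok
(2,2)@ 4/7 ok
(2,3)@ 4/6 ok
(2,4)@ 2/6 unhappy
(2,5)% 2/4 ok
(3,0)@ 3/4 ok
(3,1)% 0/7 unhappy
(3,2)@ 5/6 ok
(3,5)% 2/4 ok
(4,1)@ 5/6 ok
(4,2)@ 4/6 ok
(4,4)@ 2/5 unhappy
(4,5)% 1/4 unhappy
(5,1)@ 5/5 ok
(5,2)@ 5/6 ok
(5,3)% 1/7 unhappy
(5,4)@ 4/7 ok
(5,5)@ 3/5 ok
(6,0)@ 1/1 ok
(6,2)@ 3/4 ok
(6,3)@ 3/5 ok
(6,4)% 1/5 unhappy
(6,5)@ 2/3 ok
Unsatisfied: (0,4), (1,1), (1,3), (1,4), (2,4), (3,1), (4,4), (4,5), (5,3), (6,4) — 10 in total.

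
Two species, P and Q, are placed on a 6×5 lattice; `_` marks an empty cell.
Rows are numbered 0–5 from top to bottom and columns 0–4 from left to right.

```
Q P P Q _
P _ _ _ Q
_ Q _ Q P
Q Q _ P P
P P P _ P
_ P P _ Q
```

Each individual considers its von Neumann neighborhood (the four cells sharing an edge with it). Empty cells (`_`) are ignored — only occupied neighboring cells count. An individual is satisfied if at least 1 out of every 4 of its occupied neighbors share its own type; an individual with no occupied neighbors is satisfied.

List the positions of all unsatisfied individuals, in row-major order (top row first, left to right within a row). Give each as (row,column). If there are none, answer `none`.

(0,0), (0,3), (1,0), (1,4), (2,3), (5,4)

Row 0: (0,0)Q 0/2 ✗ · (0,1)P 1/2 ✓ · (0,2)P 1/2 ✓ · (0,3)Q 0/1 ✗
Row 1: (1,0)P 0/1 ✗ · (1,4)Q 0/1 ✗
Row 2: (2,1)Q 1/1 ✓ · (2,3)Q 0/2 ✗ · (2,4)P 1/3 ✓
Row 3: (3,0)Q 1/2 ✓ · (3,1)Q 2/3 ✓ · (3,3)P 1/2 ✓ · (3,4)P 3/3 ✓
Row 4: (4,0)P 1/2 ✓ · (4,1)P 3/4 ✓ · (4,2)P 2/2 ✓ · (4,4)P 1/2 ✓
Row 5: (5,1)P 2/2 ✓ · (5,2)P 2/2 ✓ · (5,4)Q 0/1 ✗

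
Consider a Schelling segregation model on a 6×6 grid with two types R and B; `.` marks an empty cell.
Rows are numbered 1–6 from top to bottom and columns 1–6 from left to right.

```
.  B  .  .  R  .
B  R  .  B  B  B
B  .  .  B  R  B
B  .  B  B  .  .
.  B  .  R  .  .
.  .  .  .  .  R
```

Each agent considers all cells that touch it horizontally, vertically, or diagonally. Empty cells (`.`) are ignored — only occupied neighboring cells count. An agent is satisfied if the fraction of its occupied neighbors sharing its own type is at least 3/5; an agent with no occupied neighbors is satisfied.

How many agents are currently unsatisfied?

8

Row 1: (1,2)B 1/2 unhappy · (1,5)R 0/3 unhappy
Row 2: (2,1)B 2/3 ok · (2,2)R 0/3 unhappy · (2,4)B 2/4 unhappy · (2,5)B 4/6 ok · (2,6)B 2/4 unhappy
Row 3: (3,1)B 2/3 ok · (3,4)B 4/5 ok · (3,5)R 0/6 unhappy · (3,6)B 2/3 ok
Row 4: (4,1)B 2/2 ok · (4,3)B 3/4 ok · (4,4)B 2/4 unhappy
Row 5: (5,2)B 2/2 ok · (5,4)R 0/2 unhappy
Row 6: (6,6)R 0/0 ok
Unsatisfied: (1,2), (1,5), (2,2), (2,4), (2,6), (3,5), (4,4), (5,4) — 8 in total.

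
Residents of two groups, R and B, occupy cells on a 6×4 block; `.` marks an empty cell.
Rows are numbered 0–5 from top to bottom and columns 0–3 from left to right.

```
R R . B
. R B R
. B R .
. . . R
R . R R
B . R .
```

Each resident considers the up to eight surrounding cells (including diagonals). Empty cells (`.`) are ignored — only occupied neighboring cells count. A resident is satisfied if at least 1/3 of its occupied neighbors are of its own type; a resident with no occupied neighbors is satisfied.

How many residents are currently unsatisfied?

Row 0: (0,0)R 2/2 ✓ · (0,1)R 2/3 ✓ · (0,3)B 1/2 ✓
Row 1: (1,1)R 3/5 ✓ · (1,2)B 2/6 ✓ · (1,3)R 1/3 ✓
Row 2: (2,1)B 1/3 ✓ · (2,2)R 3/5 ✓
Row 3: (3,3)R 3/3 ✓
Row 4: (4,0)R 0/1 ✗ · (4,2)R 3/3 ✓ · (4,3)R 3/3 ✓
Row 5: (5,0)B 0/1 ✗ · (5,2)R 2/2 ✓
Unsatisfied: (4,0), (5,0) — 2 in total.

2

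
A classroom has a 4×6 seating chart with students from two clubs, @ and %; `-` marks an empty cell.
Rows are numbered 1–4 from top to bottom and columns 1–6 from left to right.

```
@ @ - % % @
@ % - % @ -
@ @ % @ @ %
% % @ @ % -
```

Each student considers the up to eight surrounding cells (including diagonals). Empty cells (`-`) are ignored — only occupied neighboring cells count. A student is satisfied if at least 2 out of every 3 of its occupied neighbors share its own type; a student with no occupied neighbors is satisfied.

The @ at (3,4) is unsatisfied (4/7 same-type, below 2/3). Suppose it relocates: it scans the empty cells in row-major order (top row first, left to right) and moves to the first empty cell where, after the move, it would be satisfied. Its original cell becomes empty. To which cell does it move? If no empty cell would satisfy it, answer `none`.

none

Vacating (3,4). Empty cells in order:
  (1,3): 1/4 same-type → still unsatisfied.
  (2,3): 2/6 same-type → still unsatisfied.
  (2,6): 3/5 same-type → still unsatisfied.
  (4,6): 1/3 same-type → still unsatisfied.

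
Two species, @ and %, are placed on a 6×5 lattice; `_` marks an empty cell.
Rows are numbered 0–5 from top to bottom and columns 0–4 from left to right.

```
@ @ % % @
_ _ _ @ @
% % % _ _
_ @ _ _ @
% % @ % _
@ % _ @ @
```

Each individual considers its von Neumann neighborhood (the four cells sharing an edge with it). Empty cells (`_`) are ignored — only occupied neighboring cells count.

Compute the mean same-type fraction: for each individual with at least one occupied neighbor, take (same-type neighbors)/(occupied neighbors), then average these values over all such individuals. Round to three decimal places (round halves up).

0.526

(0,0)@ 1/1
(0,1)@ 1/2
(0,2)% 1/2
(0,3)% 1/3
(0,4)@ 1/2
(1,3)@ 1/2
(1,4)@ 2/2
(2,0)% 1/1
(2,1)% 2/3
(2,2)% 1/1
(3,1)@ 0/2
(3,4)@ — no occupied neighbors
(4,0)% 1/2
(4,1)% 2/4
(4,2)@ 0/2
(4,3)% 0/2
(5,0)@ 0/2
(5,1)% 1/2
(5,3)@ 1/2
(5,4)@ 1/1
Sum over 19 individuals: 1/1 + 1/2 + 1/2 + 1/3 + 1/2 + 1/2 + 2/2 + 1/1 + 2/3 + 1/1 + 0/2 + 1/2 + 2/4 + 0/2 + 0/2 + 0/2 + 1/2 + 1/2 + 1/1 = 10; mean = 10 ÷ 19 = 10/19 = 0.526315… → 0.526.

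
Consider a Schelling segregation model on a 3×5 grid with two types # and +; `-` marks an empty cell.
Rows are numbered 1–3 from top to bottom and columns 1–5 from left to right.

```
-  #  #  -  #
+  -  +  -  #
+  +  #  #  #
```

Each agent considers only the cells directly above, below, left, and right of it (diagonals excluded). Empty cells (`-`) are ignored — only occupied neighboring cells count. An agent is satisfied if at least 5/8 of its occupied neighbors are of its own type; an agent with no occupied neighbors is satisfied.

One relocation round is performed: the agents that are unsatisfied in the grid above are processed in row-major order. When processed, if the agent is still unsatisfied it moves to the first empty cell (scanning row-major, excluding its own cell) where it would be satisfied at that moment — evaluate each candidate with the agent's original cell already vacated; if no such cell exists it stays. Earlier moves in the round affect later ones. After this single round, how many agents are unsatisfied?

1

Initially unsatisfied (in order): (1,3), (2,3), (3,2), (3,3).
  (1,3) → (1,4).
  (2,3) → (2,2).
  (3,2): now satisfied by earlier moves; stays.
  (3,3) → (1,3).
Resulting grid:
- # # # #
+ + - - #
+ + - # #
Unsatisfied now: (1,2).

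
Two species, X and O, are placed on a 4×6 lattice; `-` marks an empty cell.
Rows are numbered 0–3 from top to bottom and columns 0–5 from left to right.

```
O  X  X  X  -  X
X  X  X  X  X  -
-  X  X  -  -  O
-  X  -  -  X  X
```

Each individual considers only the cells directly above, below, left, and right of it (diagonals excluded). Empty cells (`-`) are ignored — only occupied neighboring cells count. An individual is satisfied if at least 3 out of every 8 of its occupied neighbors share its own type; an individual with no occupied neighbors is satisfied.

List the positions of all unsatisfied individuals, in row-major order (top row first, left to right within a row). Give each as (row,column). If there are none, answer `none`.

(0,0), (2,5)

Row 0: (0,0)O 0/2 not · (0,1)X 2/3 satisfied · (0,2)X 3/3 satisfied · (0,3)X 2/2 satisfied · (0,5)X 0/0 satisfied
Row 1: (1,0)X 1/2 satisfied · (1,1)X 4/4 satisfied · (1,2)X 4/4 satisfied · (1,3)X 3/3 satisfied · (1,4)X 1/1 satisfied
Row 2: (2,1)X 3/3 satisfied · (2,2)X 2/2 satisfied · (2,5)O 0/1 not
Row 3: (3,1)X 1/1 satisfied · (3,4)X 1/1 satisfied · (3,5)X 1/2 satisfied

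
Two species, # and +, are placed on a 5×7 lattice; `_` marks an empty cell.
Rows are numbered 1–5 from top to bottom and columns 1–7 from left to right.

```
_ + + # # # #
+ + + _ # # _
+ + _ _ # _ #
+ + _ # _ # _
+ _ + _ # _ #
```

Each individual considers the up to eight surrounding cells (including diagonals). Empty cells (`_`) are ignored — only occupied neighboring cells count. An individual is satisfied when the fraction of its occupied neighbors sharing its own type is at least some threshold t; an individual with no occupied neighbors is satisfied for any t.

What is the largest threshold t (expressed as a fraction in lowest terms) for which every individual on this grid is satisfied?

(1,2)+ 4/4
(1,3)+ 3/4
(1,4)# 2/4
(1,5)# 4/4
(1,6)# 4/4
(1,7)# 2/2
(2,1)+ 4/4
(2,2)+ 6/6
(2,3)+ 4/5
(2,5)# 5/5
(2,6)# 6/6
(3,1)+ 5/5
(3,2)+ 6/6
(3,5)# 4/4
(3,7)# 2/2
(4,1)+ 4/4
(4,2)+ 5/5
(4,4)# 2/3
(4,6)# 4/4
(5,1)+ 2/2
(5,3)+ 1/2
(5,5)# 2/2
(5,7)# 1/1
The smallest same-type fraction is 2/4 at (1,4), which reduces to 1/2. Any threshold above that leaves this individual unsatisfied.

1/2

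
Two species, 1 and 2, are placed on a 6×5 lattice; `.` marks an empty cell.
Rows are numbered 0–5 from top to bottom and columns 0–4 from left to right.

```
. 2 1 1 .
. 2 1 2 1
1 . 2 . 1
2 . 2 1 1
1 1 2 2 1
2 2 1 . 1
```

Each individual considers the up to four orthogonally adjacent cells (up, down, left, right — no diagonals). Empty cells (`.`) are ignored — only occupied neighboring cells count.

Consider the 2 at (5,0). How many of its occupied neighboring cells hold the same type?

Occupied neighbors of (5,0): (4,0)=1, (5,1)=2.
Same type (2): 1 of 2.

1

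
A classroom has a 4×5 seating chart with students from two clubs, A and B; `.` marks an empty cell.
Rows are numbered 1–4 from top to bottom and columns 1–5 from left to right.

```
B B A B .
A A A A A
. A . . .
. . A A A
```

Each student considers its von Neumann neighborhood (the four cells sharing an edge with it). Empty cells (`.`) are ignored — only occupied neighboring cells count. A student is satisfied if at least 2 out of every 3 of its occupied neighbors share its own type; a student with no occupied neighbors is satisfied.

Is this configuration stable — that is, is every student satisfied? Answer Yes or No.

Row 1: (1,1)B 1/2 unhappy · (1,2)B 1/3 unhappy · (1,3)A 1/3 unhappy · (1,4)B 0/2 unhappy
Row 2: (2,1)A 1/2 unhappy · (2,2)A 3/4 ok · (2,3)A 3/3 ok · (2,4)A 2/3 ok · (2,5)A 1/1 ok
Row 3: (3,2)A 1/1 ok
Row 4: (4,3)A 1/1 ok · (4,4)A 2/2 ok · (4,5)A 1/1 ok
For instance (1,1) has only 1/2 same-type neighbors, below 2/3.

No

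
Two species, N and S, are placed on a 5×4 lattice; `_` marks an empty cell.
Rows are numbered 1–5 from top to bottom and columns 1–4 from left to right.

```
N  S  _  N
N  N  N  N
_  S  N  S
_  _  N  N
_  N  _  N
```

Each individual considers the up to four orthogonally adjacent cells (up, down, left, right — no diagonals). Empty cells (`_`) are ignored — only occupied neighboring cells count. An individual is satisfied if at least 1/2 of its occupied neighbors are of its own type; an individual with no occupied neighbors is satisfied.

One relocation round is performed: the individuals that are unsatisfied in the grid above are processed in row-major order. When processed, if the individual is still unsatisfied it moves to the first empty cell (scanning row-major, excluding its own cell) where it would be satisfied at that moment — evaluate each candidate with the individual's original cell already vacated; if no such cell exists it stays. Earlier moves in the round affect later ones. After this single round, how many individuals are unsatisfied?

Initially unsatisfied (in order): (1,2), (3,2), (3,4).
  (1,2) → (3,1).
  (3,2) → (4,1).
  (3,4) → (5,1).
Resulting grid:
N _ _ N
N N N N
S _ N _
S _ N N
S N _ N
Unsatisfied now: (5,2).

1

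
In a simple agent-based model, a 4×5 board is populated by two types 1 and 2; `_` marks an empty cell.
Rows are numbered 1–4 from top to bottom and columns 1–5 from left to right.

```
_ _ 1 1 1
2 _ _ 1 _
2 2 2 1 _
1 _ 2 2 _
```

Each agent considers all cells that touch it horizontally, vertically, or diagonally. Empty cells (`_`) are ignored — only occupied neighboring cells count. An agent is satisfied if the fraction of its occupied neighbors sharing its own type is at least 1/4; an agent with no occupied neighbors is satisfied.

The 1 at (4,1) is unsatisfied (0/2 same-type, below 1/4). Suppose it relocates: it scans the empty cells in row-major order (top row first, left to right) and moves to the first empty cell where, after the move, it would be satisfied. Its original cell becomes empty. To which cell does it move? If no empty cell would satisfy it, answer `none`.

Vacating (4,1). Empty cells in order:
  (1,1): 0/1 same-type → still unsatisfied.
  (1,2): 1/2 same-type → satisfied — stop here.

(1,2)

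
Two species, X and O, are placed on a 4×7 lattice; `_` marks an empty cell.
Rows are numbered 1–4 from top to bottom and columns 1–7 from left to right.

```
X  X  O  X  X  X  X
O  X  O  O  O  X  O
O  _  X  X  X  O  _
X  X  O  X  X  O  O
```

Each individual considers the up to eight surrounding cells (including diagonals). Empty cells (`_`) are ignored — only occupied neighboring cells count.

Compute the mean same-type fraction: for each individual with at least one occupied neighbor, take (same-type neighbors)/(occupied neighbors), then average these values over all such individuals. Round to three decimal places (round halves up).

0.471

Row 1: (1,1)X 2/3 · (1,2)X 2/5 · (1,3)O 2/5 · (1,4)X 1/5 · (1,5)X 3/5 · (1,6)X 3/5 · (1,7)X 2/3
Row 2: (2,1)O 1/4 · (2,2)X 3/7 · (2,3)O 2/7 · (2,4)O 3/8 · (2,5)O 2/8 · (2,6)X 4/7 · (2,7)O 1/4
Row 3: (3,1)O 1/4 · (3,3)X 4/7 · (3,4)X 4/8 · (3,5)X 4/8 · (3,6)O 4/7
Row 4: (4,1)X 1/2 · (4,2)X 2/4 · (4,3)O 0/4 · (4,4)X 4/5 · (4,5)X 3/5 · (4,6)O 2/4 · (4,7)O 2/2
Sum over 26 individuals: 2/3 + 2/5 + 2/5 + 1/5 + 3/5 + 3/5 + 2/3 + 1/4 + 3/7 + 2/7 + 3/8 + 2/8 + 4/7 + 1/4 + 1/4 + 4/7 + 4/8 + 4/8 + 4/7 + 1/2 + 2/4 + 0/4 + 4/5 + 3/5 + 2/4 + 2/2 = 10279/840; mean = 10279/840 ÷ 26 = 10279/21840 = 0.470650… → 0.471.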